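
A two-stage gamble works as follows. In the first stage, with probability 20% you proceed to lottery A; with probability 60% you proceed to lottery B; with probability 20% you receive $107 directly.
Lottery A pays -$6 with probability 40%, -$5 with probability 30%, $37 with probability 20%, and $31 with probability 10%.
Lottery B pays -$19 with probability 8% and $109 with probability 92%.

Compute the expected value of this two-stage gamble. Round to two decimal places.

$81.98

EV(A) = 0.4 × (-6) + 0.3 × (-5) + 0.2 × 37 + 0.1 × 31 = -2.4 − 1.5 + 7.4 + 3.1 = 6.6
EV(B) = 0.08 × (-19) + 0.92 × 109 = -1.52 + 100.28 = 98.76
Branch C: 107 (certain)
Overall = 0.2 × 6.6 + 0.6 × 98.76 + 0.2 × 107 = 1.32 + 59.256 + 21.4 = 81.976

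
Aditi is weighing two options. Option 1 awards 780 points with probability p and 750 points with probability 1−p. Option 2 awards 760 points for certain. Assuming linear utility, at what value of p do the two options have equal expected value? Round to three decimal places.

p = 0.333

p·780 + (1−p)·750 = 760
30p + 750 = 760
p = (760 − 750) / 30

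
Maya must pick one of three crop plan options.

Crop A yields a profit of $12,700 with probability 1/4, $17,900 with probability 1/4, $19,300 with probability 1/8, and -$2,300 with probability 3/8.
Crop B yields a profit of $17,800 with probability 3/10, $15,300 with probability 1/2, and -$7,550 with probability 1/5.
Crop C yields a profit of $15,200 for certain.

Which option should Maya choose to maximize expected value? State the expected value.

Crop C ($15,200)

Crop A = 1/4 × 12700 + 1/4 × 17900 + 1/8 × 19300 + 3/8 × (-2300) = 3175 + 4475 + 2412.5 − 862.5 = 9200
Crop B = 3/10 × 17800 + 1/2 × 15300 + 1/5 × (-7550) = 5340 + 7650 − 1510 = 11480
Crop C: 15200 (certain)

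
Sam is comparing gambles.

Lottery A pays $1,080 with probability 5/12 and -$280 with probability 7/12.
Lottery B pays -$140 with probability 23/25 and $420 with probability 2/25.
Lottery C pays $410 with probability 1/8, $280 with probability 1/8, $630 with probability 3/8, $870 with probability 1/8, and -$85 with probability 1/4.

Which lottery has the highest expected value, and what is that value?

Lottery C ($410)

Lottery A = 5/12 × 1080 + 7/12 × (-280) = 450 − 163.3333 = 286.6667
Lottery B = 23/25 × (-140) + 2/25 × 420 = -128.8 + 33.6 = -95.2
Lottery C = 1/8 × 410 + 1/8 × 280 + 3/8 × 630 + 1/8 × 870 + 1/4 × (-85) = 51.25 + 35 + 236.25 + 108.75 − 21.25 = 410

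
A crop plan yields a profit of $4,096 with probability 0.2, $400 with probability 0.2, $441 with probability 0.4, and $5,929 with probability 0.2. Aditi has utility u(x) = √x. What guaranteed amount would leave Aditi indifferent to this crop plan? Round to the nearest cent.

$1,648.36

E[u] = 0.2·√4096 + 0.2·√400 + 0.4·√441 + 0.2·√5929 = 0.2·64 + 0.2·20 + 0.4·21 + 0.2·77 = 40.6
CE = (40.6)² = 1648.36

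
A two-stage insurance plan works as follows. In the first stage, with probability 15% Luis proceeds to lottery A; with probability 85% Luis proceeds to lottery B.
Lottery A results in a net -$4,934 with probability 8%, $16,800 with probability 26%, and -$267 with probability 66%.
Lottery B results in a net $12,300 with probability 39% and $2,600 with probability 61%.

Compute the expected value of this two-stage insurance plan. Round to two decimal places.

$5,995.11

EV(A) = 0.08 × (-4934) + 0.26 × 16800 + 0.66 × (-267) = -394.72 + 4368 − 176.22 = 3797.06
EV(B) = 0.39 × 12300 + 0.61 × 2600 = 4797 + 1586 = 6383
Overall = 0.15 × 3797.06 + 0.85 × 6383 = 569.559 + 5425.55 = 5995.109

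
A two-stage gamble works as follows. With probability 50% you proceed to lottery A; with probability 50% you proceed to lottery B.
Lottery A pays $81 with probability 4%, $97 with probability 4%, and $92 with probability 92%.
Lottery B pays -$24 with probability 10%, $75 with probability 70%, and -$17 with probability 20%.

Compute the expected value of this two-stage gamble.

$69.23

EV(A) = 0.04 × 81 + 0.04 × 97 + 0.92 × 92 = 3.24 + 3.88 + 84.64 = 91.76
EV(B) = 0.1 × (-24) + 0.7 × 75 + 0.2 × (-17) = -2.4 + 52.5 − 3.4 = 46.7
Overall = 0.5 × 91.76 + 0.5 × 46.7 = 45.88 + 23.35 = 69.23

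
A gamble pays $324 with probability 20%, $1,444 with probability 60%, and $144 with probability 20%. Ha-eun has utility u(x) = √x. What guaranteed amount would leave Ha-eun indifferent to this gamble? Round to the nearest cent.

$829.44

E[u] = 0.2·√324 + 0.6·√1444 + 0.2·√144 = 0.2·18 + 0.6·38 + 0.2·12 = 28.8
CE = (28.8)² = 829.44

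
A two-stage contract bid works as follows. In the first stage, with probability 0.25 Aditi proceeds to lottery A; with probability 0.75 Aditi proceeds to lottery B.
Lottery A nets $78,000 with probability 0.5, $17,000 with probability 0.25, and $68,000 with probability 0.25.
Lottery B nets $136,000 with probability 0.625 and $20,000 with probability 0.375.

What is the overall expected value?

EV(A) = 0.5 × 78000 + 0.25 × 17000 + 0.25 × 68000 = 39000 + 4250 + 17000 = 60250
EV(B) = 0.625 × 136000 + 0.375 × 20000 = 85000 + 7500 = 92500
Overall = 0.25 × 60250 + 0.75 × 92500 = 15062.5 + 69375 = 84437.5

$84,437.50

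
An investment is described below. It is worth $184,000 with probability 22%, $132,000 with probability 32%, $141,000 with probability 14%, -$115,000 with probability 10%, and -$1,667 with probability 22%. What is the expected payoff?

EV = 0.22 × 184000 + 0.32 × 132000 + 0.14 × 141000 + 0.1 × (-115000) + 0.22 × (-1667) = 40480 + 42240 + 19740 − 11500 − 366.74 = 90593.26

$90,593.26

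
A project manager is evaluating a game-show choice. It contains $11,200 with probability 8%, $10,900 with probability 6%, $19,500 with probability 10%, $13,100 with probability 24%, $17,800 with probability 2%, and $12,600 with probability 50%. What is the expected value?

$13,300

EV = 0.08 × 11200 + 0.06 × 10900 + 0.1 × 19500 + 0.24 × 13100 + 0.02 × 17800 + 0.5 × 12600 = 896 + 654 + 1950 + 3144 + 356 + 6300 = 13300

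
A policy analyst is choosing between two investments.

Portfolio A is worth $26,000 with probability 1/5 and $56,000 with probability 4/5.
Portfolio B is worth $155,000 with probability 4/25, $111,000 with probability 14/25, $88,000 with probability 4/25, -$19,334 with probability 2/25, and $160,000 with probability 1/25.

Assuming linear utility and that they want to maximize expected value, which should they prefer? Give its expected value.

Portfolio B ($105,893.28)

Portfolio A = 1/5 × 26000 + 4/5 × 56000 = 5200 + 44800 = 50000
Portfolio B = 4/25 × 155000 + 14/25 × 111000 + 4/25 × 88000 + 2/25 × (-19334) + 1/25 × 160000 = 24800 + 62160 + 14080 − 1546.72 + 6400 = 105893.28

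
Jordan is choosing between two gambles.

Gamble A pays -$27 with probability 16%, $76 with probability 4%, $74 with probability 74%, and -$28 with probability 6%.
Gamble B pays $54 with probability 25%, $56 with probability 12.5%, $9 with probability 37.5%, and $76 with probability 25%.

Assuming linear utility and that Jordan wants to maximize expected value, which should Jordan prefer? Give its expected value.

Gamble A ($51.80)

Gamble A = 0.16 × (-27) + 0.04 × 76 + 0.74 × 74 + 0.06 × (-28) = -4.32 + 3.04 + 54.76 − 1.68 = 51.8
Gamble B = 0.25 × 54 + 0.125 × 56 + 0.375 × 9 + 0.25 × 76 = 13.5 + 7 + 3.375 + 19 = 42.875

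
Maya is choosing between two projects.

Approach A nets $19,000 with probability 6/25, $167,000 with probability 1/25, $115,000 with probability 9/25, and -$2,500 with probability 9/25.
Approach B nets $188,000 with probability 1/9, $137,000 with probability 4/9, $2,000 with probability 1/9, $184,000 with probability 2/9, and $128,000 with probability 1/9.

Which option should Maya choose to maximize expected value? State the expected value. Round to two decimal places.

Approach A = 6/25 × 19000 + 1/25 × 167000 + 9/25 × 115000 + 9/25 × (-2500) = 4560 + 6680 + 41400 − 900 = 51740
Approach B = 1/9 × 188000 + 4/9 × 137000 + 1/9 × 2000 + 2/9 × 184000 + 1/9 × 128000 = 20888.8889 + 60888.8889 + 222.2222 + 40888.8889 + 14222.2222 = 137111.1111

Approach B ($137,111.11)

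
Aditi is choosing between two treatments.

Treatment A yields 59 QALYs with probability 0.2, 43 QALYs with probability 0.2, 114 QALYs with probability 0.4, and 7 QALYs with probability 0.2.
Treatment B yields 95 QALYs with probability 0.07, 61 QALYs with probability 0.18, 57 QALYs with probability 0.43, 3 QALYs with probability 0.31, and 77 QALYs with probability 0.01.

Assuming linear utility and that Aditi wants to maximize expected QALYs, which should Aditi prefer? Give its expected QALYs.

Treatment A = 0.2 × 59 + 0.2 × 43 + 0.4 × 114 + 0.2 × 7 = 11.8 + 8.6 + 45.6 + 1.4 = 67.4
Treatment B = 0.07 × 95 + 0.18 × 61 + 0.43 × 57 + 0.31 × 3 + 0.01 × 77 = 6.65 + 10.98 + 24.51 + 0.93 + 0.77 = 43.84

Treatment A (67.4 QALYs)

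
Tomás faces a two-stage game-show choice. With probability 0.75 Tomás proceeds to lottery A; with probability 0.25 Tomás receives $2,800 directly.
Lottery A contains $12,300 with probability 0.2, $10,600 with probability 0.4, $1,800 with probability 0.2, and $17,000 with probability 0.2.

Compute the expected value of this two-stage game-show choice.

EV(A) = 0.2 × 12300 + 0.4 × 10600 + 0.2 × 1800 + 0.2 × 17000 = 2460 + 4240 + 360 + 3400 = 10460
Branch B: 2800 (certain)
Overall = 0.75 × 10460 + 0.25 × 2800 = 7845 + 700 = 8545

$8,545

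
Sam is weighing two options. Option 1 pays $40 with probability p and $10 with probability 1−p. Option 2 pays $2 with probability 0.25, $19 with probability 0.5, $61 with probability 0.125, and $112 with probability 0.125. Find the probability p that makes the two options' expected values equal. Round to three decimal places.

p = 0.721

EV(Option 2) = 0.25 × 2 + 0.5 × 19 + 0.125 × 61 + 0.125 × 112 = 0.5 + 9.5 + 7.625 + 14 = 31.625
p·40 + (1−p)·10 = 31.625
30p + 10 = 31.625
p = (31.625 − 10) / 30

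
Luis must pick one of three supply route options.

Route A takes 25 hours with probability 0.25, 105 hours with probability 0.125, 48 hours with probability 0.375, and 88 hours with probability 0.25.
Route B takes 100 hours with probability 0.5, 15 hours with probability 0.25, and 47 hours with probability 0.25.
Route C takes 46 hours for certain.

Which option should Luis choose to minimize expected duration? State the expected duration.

Route A = 0.25 × 25 + 0.125 × 105 + 0.375 × 48 + 0.25 × 88 = 6.25 + 13.125 + 18 + 22 = 59.375
Route B = 0.5 × 100 + 0.25 × 15 + 0.25 × 47 = 50 + 3.75 + 11.75 = 65.5
Route C: 46 (certain)

Route C (46 hours)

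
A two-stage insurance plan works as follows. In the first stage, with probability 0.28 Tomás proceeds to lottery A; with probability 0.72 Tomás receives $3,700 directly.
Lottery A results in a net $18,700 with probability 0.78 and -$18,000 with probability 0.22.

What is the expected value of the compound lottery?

EV(A) = 0.78 × 18700 + 0.22 × (-18000) = 14586 − 3960 = 10626
Branch B: 3700 (certain)
Overall = 0.28 × 10626 + 0.72 × 3700 = 2975.28 + 2664 = 5639.28

$5,639.28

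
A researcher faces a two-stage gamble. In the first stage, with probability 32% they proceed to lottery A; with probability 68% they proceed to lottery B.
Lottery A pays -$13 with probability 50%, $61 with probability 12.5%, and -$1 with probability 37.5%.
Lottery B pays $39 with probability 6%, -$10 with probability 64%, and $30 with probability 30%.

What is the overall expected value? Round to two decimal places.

EV(A) = 0.5 × (-13) + 0.125 × 61 + 0.375 × (-1) = -6.5 + 7.625 − 0.375 = 0.75
EV(B) = 0.06 × 39 + 0.64 × (-10) + 0.3 × 30 = 2.34 − 6.4 + 9 = 4.94
Overall = 0.32 × 0.75 + 0.68 × 4.94 = 0.24 + 3.3592 = 3.5992

$3.60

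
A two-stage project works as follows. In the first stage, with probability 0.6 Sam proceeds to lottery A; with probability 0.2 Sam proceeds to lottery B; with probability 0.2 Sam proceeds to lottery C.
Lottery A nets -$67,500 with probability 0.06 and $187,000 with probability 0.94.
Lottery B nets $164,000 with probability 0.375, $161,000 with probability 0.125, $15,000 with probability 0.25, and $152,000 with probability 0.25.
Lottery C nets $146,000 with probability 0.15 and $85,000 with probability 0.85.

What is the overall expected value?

EV(A) = 0.06 × (-67500) + 0.94 × 187000 = -4050 + 175780 = 171730
EV(B) = 0.375 × 164000 + 0.125 × 161000 + 0.25 × 15000 + 0.25 × 152000 = 61500 + 20125 + 3750 + 38000 = 123375
EV(C) = 0.15 × 146000 + 0.85 × 85000 = 21900 + 72250 = 94150
Overall = 0.6 × 171730 + 0.2 × 123375 + 0.2 × 94150 = 103038 + 24675 + 18830 = 146543

$146,543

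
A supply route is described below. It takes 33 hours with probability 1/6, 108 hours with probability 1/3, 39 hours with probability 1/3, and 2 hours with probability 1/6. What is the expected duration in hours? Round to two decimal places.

54.83 hours

EV = 1/6 × 33 + 1/3 × 108 + 1/3 × 39 + 1/6 × 2 = 5.5 + 36 + 13 + 0.3333 = 54.8333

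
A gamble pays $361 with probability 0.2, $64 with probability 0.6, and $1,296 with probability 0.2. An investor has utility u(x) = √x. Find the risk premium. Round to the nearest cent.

E[u] = 0.2·√361 + 0.6·√64 + 0.2·√1296 = 0.2·19 + 0.6·8 + 0.2·36 = 15.8
CE = (15.8)² = 249.64
Risk premium = EV − CE = 369.8 − 249.64 = 120.16

$120.16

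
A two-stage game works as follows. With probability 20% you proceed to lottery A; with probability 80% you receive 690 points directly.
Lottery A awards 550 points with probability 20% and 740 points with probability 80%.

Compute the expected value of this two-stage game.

EV(A) = 0.2 × 550 + 0.8 × 740 = 110 + 592 = 702
Branch B: 690 (certain)
Overall = 0.2 × 702 + 0.8 × 690 = 140.4 + 552 = 692.4

692.4 points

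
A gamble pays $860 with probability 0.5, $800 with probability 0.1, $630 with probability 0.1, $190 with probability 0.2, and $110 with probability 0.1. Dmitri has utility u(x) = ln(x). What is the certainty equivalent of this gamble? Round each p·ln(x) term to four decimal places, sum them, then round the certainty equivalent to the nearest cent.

E[u] = 0.5·ln(860) + 0.1·ln(800) + 0.1·ln(630) + 0.2·ln(190) + 0.1·ln(110) = 3.3785 + 0.6685 + 0.6446 + 1.0494 + 0.4700 = 6.2110
CE = e^6.2110 ≈ 498.20

$498.20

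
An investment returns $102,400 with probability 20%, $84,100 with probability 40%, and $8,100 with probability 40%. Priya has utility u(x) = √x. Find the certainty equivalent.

E[u] = 0.2·√102400 + 0.4·√84100 + 0.4·√8100 = 0.2·320 + 0.4·290 + 0.4·90 = 216
CE = (216)² = 46656

$46,656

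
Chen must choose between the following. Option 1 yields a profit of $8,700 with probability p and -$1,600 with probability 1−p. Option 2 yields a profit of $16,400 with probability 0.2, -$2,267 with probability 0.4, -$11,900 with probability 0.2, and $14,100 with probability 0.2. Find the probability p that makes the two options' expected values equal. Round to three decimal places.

p = 0.428

EV(Option 2) = 0.2 × 16400 + 0.4 × (-2267) + 0.2 × (-11900) + 0.2 × 14100 = 3280 − 906.8 − 2380 + 2820 = 2813.2
p·8700 + (1−p)·(-1600) = 2813.2
10300p − 1600 = 2813.2
p = (2813.2 + 1600) / 10300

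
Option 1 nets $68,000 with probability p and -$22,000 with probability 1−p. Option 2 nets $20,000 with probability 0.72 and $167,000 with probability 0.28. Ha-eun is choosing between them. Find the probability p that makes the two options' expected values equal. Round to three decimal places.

p = 0.924

EV(Option 2) = 0.72 × 20000 + 0.28 × 167000 = 14400 + 46760 = 61160
p·68000 + (1−p)·(-22000) = 61160
90000p − 22000 = 61160
p = (61160 + 22000) / 90000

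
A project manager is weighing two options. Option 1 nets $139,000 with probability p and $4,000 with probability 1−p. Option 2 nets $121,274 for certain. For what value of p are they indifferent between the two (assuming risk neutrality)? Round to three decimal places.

p = 0.869

p·139000 + (1−p)·4000 = 121274
135000p + 4000 = 121274
p = (121274 − 4000) / 135000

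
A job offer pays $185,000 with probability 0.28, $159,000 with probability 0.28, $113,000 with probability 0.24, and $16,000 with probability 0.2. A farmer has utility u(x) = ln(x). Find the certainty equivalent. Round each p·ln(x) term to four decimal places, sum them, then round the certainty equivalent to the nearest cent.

E[u] = 0.28·ln(185000) + 0.28·ln(159000) + 0.24·ln(113000) + 0.2·ln(16000) = 3.3959 + 3.3535 + 2.7924 + 1.9361 = 11.4779
CE = e^11.4779 ≈ 96558.08

$96,558.08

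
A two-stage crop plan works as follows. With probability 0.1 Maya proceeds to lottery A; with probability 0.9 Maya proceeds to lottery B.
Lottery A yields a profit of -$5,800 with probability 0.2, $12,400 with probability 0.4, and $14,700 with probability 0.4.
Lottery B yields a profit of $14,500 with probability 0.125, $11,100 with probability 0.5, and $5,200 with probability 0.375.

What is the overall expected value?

EV(A) = 0.2 × (-5800) + 0.4 × 12400 + 0.4 × 14700 = -1160 + 4960 + 5880 = 9680
EV(B) = 0.125 × 14500 + 0.5 × 11100 + 0.375 × 5200 = 1812.5 + 5550 + 1950 = 9312.5
Overall = 0.1 × 9680 + 0.9 × 9312.5 = 968 + 8381.25 = 9349.25

$9,349.25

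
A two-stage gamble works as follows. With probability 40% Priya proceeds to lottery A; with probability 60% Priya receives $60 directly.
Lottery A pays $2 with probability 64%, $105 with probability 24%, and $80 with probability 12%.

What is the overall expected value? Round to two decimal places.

EV(A) = 0.64 × 2 + 0.24 × 105 + 0.12 × 80 = 1.28 + 25.2 + 9.6 = 36.08
Branch B: 60 (certain)
Overall = 0.4 × 36.08 + 0.6 × 60 = 14.432 + 36 = 50.432

$50.43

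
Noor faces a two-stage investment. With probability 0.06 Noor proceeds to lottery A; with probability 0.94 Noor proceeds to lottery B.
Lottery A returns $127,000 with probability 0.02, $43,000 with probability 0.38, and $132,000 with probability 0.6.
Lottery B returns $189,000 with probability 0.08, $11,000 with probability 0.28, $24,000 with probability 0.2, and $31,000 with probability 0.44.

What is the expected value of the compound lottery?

$40,326.40

EV(A) = 0.02 × 127000 + 0.38 × 43000 + 0.6 × 132000 = 2540 + 16340 + 79200 = 98080
EV(B) = 0.08 × 189000 + 0.28 × 11000 + 0.2 × 24000 + 0.44 × 31000 = 15120 + 3080 + 4800 + 13640 = 36640
Overall = 0.06 × 98080 + 0.94 × 36640 = 5884.8 + 34441.6 = 40326.4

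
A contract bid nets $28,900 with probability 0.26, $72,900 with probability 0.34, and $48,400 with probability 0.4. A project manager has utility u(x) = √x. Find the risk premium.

E[u] = 0.26·√28900 + 0.34·√72900 + 0.4·√48400 = 0.26·170 + 0.34·270 + 0.4·220 = 224
CE = (224)² = 50176
Risk premium = EV − CE = 51660 − 50176 = 1484

$1,484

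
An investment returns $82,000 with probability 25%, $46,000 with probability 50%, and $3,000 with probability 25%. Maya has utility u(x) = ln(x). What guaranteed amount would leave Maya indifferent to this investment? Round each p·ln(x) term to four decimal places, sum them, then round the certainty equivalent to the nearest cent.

E[u] = 0.25·ln(82000) + 0.5·ln(46000) + 0.25·ln(3000) = 2.8286 + 5.3682 + 2.0016 = 10.1984
CE = e^10.1984 ≈ 26860.18

$26,860.18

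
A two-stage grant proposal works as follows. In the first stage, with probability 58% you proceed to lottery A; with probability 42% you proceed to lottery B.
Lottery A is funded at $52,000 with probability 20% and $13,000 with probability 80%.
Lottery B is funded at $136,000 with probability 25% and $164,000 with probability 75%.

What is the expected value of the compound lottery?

$78,004

EV(A) = 0.2 × 52000 + 0.8 × 13000 = 10400 + 10400 = 20800
EV(B) = 0.25 × 136000 + 0.75 × 164000 = 34000 + 123000 = 157000
Overall = 0.58 × 20800 + 0.42 × 157000 = 12064 + 65940 = 78004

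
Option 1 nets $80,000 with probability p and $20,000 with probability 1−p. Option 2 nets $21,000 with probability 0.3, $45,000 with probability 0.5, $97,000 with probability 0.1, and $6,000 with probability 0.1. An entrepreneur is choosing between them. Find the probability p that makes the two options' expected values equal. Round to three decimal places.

EV(Option 2) = 0.3 × 21000 + 0.5 × 45000 + 0.1 × 97000 + 0.1 × 6000 = 6300 + 22500 + 9700 + 600 = 39100
p·80000 + (1−p)·20000 = 39100
60000p + 20000 = 39100
p = (39100 − 20000) / 60000

p = 0.318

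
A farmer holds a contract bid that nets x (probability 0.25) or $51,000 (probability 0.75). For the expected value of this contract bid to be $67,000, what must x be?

x = $115,000

0.25·x + 0.75·51000 = 67000
0.25·x = 67000 − 38250 = 28750
x = 28750 / 0.25 = 115000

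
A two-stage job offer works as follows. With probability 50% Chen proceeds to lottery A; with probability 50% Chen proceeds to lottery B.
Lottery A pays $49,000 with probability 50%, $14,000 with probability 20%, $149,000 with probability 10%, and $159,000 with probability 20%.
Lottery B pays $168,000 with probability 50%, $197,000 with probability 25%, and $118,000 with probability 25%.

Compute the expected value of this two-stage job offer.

$118,375

EV(A) = 0.5 × 49000 + 0.2 × 14000 + 0.1 × 149000 + 0.2 × 159000 = 24500 + 2800 + 14900 + 31800 = 74000
EV(B) = 0.5 × 168000 + 0.25 × 197000 + 0.25 × 118000 = 84000 + 49250 + 29500 = 162750
Overall = 0.5 × 74000 + 0.5 × 162750 = 37000 + 81375 = 118375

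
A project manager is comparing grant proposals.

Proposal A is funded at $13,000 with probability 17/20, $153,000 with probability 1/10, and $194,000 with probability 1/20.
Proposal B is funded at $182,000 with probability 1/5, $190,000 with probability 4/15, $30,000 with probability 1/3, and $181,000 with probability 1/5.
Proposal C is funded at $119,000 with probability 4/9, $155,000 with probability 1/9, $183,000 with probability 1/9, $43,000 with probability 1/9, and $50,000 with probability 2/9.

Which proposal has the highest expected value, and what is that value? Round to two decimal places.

Proposal A = 17/20 × 13000 + 1/10 × 153000 + 1/20 × 194000 = 11050 + 15300 + 9700 = 36050
Proposal B = 1/5 × 182000 + 4/15 × 190000 + 1/3 × 30000 + 1/5 × 181000 = 36400 + 50666.6667 + 10000 + 36200 = 133266.6667
Proposal C = 4/9 × 119000 + 1/9 × 155000 + 1/9 × 183000 + 1/9 × 43000 + 2/9 × 50000 = 52888.8889 + 17222.2222 + 20333.3333 + 4777.7778 + 11111.1111 = 106333.3333

Proposal B ($133,266.67)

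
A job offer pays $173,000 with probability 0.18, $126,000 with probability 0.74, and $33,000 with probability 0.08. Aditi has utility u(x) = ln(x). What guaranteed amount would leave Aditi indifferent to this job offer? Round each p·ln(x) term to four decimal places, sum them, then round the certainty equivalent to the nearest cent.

E[u] = 0.18·ln(173000) + 0.74·ln(126000) + 0.08·ln(33000) = 2.1710 + 8.6906 + 0.8323 = 11.6939
CE = e^11.6939 ≈ 119838.47

$119,838.47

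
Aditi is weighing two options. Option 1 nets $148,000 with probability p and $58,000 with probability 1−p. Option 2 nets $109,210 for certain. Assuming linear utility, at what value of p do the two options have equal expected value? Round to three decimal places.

p = 0.569

p·148000 + (1−p)·58000 = 109210
90000p + 58000 = 109210
p = (109210 − 58000) / 90000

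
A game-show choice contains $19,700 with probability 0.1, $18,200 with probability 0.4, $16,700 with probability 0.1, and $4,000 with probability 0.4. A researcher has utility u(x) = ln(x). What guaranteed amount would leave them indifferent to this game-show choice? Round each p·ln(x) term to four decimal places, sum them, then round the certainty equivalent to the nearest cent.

E[u] = 0.1·ln(19700) + 0.4·ln(18200) + 0.1·ln(16700) + 0.4·ln(4000) = 0.9888 + 3.9237 + 0.9723 + 3.3176 = 9.2024
CE = e^9.2024 ≈ 9920.91

$9,920.91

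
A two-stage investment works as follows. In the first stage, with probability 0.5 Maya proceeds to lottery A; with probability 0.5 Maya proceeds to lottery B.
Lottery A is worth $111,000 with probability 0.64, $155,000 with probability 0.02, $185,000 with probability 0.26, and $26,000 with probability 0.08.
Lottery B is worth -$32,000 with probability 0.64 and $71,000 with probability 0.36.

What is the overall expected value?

EV(A) = 0.64 × 111000 + 0.02 × 155000 + 0.26 × 185000 + 0.08 × 26000 = 71040 + 3100 + 48100 + 2080 = 124320
EV(B) = 0.64 × (-32000) + 0.36 × 71000 = -20480 + 25560 = 5080
Overall = 0.5 × 124320 + 0.5 × 5080 = 62160 + 2540 = 64700

$64,700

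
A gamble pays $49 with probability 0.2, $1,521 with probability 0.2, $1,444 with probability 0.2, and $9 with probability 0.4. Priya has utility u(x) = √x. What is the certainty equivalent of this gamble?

$324

E[u] = 0.2·√49 + 0.2·√1521 + 0.2·√1444 + 0.4·√9 = 0.2·7 + 0.2·39 + 0.2·38 + 0.4·3 = 18
CE = (18)² = 324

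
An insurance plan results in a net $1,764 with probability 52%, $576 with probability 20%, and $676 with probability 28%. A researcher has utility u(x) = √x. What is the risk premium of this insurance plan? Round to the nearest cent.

$71.19

E[u] = 0.52·√1764 + 0.2·√576 + 0.28·√676 = 0.52·42 + 0.2·24 + 0.28·26 = 33.92
CE = (33.92)² = 1150.5664
Risk premium = EV − CE = 1221.76 − 1150.5664 = 71.1936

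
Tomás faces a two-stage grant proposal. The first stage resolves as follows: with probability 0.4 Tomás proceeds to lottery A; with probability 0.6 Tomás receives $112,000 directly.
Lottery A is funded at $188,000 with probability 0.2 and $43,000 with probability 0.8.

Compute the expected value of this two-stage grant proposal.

$96,000

EV(A) = 0.2 × 188000 + 0.8 × 43000 = 37600 + 34400 = 72000
Branch B: 112000 (certain)
Overall = 0.4 × 72000 + 0.6 × 112000 = 28800 + 67200 = 96000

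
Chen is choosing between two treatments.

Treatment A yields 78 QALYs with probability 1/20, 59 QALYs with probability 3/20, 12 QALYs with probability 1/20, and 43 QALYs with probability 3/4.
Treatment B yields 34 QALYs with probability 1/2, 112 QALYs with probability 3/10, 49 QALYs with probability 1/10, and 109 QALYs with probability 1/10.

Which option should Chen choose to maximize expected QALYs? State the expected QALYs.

Treatment B (66.4 QALYs)

Treatment A = 1/20 × 78 + 3/20 × 59 + 1/20 × 12 + 3/4 × 43 = 3.9 + 8.85 + 0.6 + 32.25 = 45.6
Treatment B = 1/2 × 34 + 3/10 × 112 + 1/10 × 49 + 1/10 × 109 = 17 + 33.6 + 4.9 + 10.9 = 66.4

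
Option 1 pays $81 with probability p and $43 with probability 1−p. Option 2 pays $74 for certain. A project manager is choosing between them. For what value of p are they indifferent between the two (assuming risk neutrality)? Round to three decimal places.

p·81 + (1−p)·43 = 74
38p + 43 = 74
p = (74 − 43) / 38

p = 0.816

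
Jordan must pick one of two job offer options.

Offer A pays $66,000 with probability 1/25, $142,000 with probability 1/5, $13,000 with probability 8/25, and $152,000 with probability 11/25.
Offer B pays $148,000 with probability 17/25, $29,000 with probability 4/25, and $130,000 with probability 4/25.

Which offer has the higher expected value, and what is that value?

Offer A = 1/25 × 66000 + 1/5 × 142000 + 8/25 × 13000 + 11/25 × 152000 = 2640 + 28400 + 4160 + 66880 = 102080
Offer B = 17/25 × 148000 + 4/25 × 29000 + 4/25 × 130000 = 100640 + 4640 + 20800 = 126080

Offer B ($126,080)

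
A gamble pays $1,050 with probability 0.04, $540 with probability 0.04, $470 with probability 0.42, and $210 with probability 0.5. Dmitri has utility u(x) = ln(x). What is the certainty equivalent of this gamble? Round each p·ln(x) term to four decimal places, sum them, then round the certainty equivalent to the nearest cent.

E[u] = 0.04·ln(1050) + 0.04·ln(540) + 0.42·ln(470) + 0.5·ln(210) = 0.2783 + 0.2517 + 2.5841 + 2.6736 = 5.7877
CE = e^5.7877 ≈ 326.26

$326.26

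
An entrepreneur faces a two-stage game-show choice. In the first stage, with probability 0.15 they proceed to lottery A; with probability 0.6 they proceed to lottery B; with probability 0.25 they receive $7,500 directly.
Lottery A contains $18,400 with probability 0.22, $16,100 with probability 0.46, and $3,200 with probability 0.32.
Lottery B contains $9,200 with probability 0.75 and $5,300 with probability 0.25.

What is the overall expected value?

EV(A) = 0.22 × 18400 + 0.46 × 16100 + 0.32 × 3200 = 4048 + 7406 + 1024 = 12478
EV(B) = 0.75 × 9200 + 0.25 × 5300 = 6900 + 1325 = 8225
Branch C: 7500 (certain)
Overall = 0.15 × 12478 + 0.6 × 8225 + 0.25 × 7500 = 1871.7 + 4935 + 1875 = 8681.7

$8,681.70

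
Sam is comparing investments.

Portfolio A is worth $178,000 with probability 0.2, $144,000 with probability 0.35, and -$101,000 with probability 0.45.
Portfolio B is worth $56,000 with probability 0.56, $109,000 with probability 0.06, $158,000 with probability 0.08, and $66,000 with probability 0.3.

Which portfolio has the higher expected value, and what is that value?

Portfolio B ($70,340)

Portfolio A = 0.2 × 178000 + 0.35 × 144000 + 0.45 × (-101000) = 35600 + 50400 − 45450 = 40550
Portfolio B = 0.56 × 56000 + 0.06 × 109000 + 0.08 × 158000 + 0.3 × 66000 = 31360 + 6540 + 12640 + 19800 = 70340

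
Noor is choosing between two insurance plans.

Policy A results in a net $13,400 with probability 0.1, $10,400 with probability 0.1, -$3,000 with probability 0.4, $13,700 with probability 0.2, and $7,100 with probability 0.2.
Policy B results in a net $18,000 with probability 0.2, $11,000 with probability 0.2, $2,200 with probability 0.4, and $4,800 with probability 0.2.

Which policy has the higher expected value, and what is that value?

Policy A = 0.1 × 13400 + 0.1 × 10400 + 0.4 × (-3000) + 0.2 × 13700 + 0.2 × 7100 = 1340 + 1040 − 1200 + 2740 + 1420 = 5340
Policy B = 0.2 × 18000 + 0.2 × 11000 + 0.4 × 2200 + 0.2 × 4800 = 3600 + 2200 + 880 + 960 = 7640

Policy B ($7,640)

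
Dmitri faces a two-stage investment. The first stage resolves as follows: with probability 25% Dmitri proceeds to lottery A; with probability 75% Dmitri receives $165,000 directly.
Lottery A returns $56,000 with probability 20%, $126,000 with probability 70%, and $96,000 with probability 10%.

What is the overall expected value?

EV(A) = 0.2 × 56000 + 0.7 × 126000 + 0.1 × 96000 = 11200 + 88200 + 9600 = 109000
Branch B: 165000 (certain)
Overall = 0.25 × 109000 + 0.75 × 165000 = 27250 + 123750 = 151000

$151,000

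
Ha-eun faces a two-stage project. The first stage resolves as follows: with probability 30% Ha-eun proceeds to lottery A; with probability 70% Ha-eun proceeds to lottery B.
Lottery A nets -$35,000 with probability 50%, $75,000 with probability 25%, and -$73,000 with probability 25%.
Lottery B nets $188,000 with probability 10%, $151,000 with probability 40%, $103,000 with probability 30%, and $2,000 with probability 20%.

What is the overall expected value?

$72,250

EV(A) = 0.5 × (-35000) + 0.25 × 75000 + 0.25 × (-73000) = -17500 + 18750 − 18250 = -17000
EV(B) = 0.1 × 188000 + 0.4 × 151000 + 0.3 × 103000 + 0.2 × 2000 = 18800 + 60400 + 30900 + 400 = 110500
Overall = 0.3 × (-17000) + 0.7 × 110500 = -5100 + 77350 = 72250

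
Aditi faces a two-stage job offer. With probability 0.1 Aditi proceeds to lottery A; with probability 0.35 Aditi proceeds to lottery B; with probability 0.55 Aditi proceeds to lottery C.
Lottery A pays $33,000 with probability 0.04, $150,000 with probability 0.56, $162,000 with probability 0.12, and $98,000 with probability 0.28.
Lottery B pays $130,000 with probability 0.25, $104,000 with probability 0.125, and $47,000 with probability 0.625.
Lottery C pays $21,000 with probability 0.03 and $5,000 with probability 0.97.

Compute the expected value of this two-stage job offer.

$42,440.25

EV(A) = 0.04 × 33000 + 0.56 × 150000 + 0.12 × 162000 + 0.28 × 98000 = 1320 + 84000 + 19440 + 27440 = 132200
EV(B) = 0.25 × 130000 + 0.125 × 104000 + 0.625 × 47000 = 32500 + 13000 + 29375 = 74875
EV(C) = 0.03 × 21000 + 0.97 × 5000 = 630 + 4850 = 5480
Overall = 0.1 × 132200 + 0.35 × 74875 + 0.55 × 5480 = 13220 + 26206.25 + 3014 = 42440.25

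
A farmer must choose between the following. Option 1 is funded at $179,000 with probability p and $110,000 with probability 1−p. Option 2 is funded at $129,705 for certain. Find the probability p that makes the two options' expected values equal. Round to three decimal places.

p·179000 + (1−p)·110000 = 129705
69000p + 110000 = 129705
p = (129705 − 110000) / 69000

p = 0.286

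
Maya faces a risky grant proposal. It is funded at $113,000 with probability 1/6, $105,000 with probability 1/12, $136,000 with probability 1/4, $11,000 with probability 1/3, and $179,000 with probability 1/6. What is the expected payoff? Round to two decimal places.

$95,083.33

EV = 1/6 × 113000 + 1/12 × 105000 + 1/4 × 136000 + 1/3 × 11000 + 1/6 × 179000 = 18833.3333 + 8750 + 34000 + 3666.6667 + 29833.3333 = 95083.3333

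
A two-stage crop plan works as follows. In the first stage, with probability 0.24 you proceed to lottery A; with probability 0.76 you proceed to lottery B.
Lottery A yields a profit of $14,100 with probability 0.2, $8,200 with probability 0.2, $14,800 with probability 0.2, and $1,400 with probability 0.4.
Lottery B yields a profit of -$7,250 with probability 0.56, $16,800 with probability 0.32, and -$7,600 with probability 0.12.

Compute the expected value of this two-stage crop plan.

EV(A) = 0.2 × 14100 + 0.2 × 8200 + 0.2 × 14800 + 0.4 × 1400 = 2820 + 1640 + 2960 + 560 = 7980
EV(B) = 0.56 × (-7250) + 0.32 × 16800 + 0.12 × (-7600) = -4060 + 5376 − 912 = 404
Overall = 0.24 × 7980 + 0.76 × 404 = 1915.2 + 307.04 = 2222.24

$2,222.24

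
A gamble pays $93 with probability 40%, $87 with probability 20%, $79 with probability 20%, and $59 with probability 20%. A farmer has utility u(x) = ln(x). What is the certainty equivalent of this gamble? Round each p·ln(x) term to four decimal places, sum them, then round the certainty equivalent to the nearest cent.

E[u] = 0.4·ln(93) + 0.2·ln(87) + 0.2·ln(79) + 0.2·ln(59) = 1.8130 + 0.8932 + 0.8739 + 0.8155 = 4.3956
CE = e^4.3956 ≈ 81.09

$81.09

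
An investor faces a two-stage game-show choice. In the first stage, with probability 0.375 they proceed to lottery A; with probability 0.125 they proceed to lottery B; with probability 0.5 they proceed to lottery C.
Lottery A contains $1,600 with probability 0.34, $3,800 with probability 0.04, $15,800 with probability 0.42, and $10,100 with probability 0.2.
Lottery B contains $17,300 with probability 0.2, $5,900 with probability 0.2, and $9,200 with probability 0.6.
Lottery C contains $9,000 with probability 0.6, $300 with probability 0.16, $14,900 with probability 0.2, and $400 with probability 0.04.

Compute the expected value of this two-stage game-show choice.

EV(A) = 0.34 × 1600 + 0.04 × 3800 + 0.42 × 15800 + 0.2 × 10100 = 544 + 152 + 6636 + 2020 = 9352
EV(B) = 0.2 × 17300 + 0.2 × 5900 + 0.6 × 9200 = 3460 + 1180 + 5520 = 10160
EV(C) = 0.6 × 9000 + 0.16 × 300 + 0.2 × 14900 + 0.04 × 400 = 5400 + 48 + 2980 + 16 = 8444
Overall = 0.375 × 9352 + 0.125 × 10160 + 0.5 × 8444 = 3507 + 1270 + 4222 = 8999

$8,999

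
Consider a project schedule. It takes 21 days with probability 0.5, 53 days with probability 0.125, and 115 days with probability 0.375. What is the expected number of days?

EV = 0.5 × 21 + 0.125 × 53 + 0.375 × 115 = 10.5 + 6.625 + 43.125 = 60.25

60.25 days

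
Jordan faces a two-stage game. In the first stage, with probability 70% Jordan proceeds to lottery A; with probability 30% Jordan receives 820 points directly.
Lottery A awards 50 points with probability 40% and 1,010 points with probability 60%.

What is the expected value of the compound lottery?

684.2 points

EV(A) = 0.4 × 50 + 0.6 × 1010 = 20 + 606 = 626
Branch B: 820 (certain)
Overall = 0.7 × 626 + 0.3 × 820 = 438.2 + 246 = 684.2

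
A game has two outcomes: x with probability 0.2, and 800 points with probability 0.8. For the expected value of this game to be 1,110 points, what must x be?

0.2·x + 0.8·800 = 1110
0.2·x = 1110 − 640 = 470
x = 470 / 0.2 = 2350

x = 2,350 points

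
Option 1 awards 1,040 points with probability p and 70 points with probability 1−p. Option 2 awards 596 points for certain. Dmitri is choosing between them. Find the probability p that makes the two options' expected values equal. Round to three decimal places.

p·1040 + (1−p)·70 = 596
970p + 70 = 596
p = (596 − 70) / 970

p = 0.542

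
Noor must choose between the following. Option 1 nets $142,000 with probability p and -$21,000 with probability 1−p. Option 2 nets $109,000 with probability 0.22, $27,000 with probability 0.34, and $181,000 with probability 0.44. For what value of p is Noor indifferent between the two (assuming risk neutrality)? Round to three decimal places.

EV(Option 2) = 0.22 × 109000 + 0.34 × 27000 + 0.44 × 181000 = 23980 + 9180 + 79640 = 112800
p·142000 + (1−p)·(-21000) = 112800
163000p − 21000 = 112800
p = (112800 + 21000) / 163000

p = 0.821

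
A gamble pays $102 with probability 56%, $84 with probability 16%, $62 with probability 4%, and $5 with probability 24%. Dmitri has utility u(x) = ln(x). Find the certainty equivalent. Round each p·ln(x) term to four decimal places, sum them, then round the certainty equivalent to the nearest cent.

$47.01

E[u] = 0.56·ln(102) + 0.16·ln(84) + 0.04·ln(62) + 0.24·ln(5) = 2.5900 + 0.7089 + 0.1651 + 0.3863 = 3.8503
CE = e^3.8503 ≈ 47.01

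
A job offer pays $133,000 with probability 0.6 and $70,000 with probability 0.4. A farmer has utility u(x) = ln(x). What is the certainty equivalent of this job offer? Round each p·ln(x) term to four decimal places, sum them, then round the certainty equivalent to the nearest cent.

$102,888.38

E[u] = 0.6·ln(133000) + 0.4·ln(70000) = 7.0789 + 4.4625 = 11.5414
CE = e^11.5414 ≈ 102888.38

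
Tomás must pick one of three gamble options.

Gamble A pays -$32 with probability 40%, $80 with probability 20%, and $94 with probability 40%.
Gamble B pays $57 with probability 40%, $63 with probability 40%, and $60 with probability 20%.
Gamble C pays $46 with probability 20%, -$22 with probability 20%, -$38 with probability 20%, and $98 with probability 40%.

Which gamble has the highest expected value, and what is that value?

Gamble B ($60)

Gamble A = 0.4 × (-32) + 0.2 × 80 + 0.4 × 94 = -12.8 + 16 + 37.6 = 40.8
Gamble B = 0.4 × 57 + 0.4 × 63 + 0.2 × 60 = 22.8 + 25.2 + 12 = 60
Gamble C = 0.2 × 46 + 0.2 × (-22) + 0.2 × (-38) + 0.4 × 98 = 9.2 − 4.4 − 7.6 + 39.2 = 36.4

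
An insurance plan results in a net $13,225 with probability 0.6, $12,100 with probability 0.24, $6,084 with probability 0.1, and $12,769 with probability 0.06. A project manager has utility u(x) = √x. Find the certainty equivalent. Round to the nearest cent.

E[u] = 0.6·√13225 + 0.24·√12100 + 0.1·√6084 + 0.06·√12769 = 0.6·115 + 0.24·110 + 0.1·78 + 0.06·113 = 109.98
CE = (109.98)² = 12095.6004

$12,095.60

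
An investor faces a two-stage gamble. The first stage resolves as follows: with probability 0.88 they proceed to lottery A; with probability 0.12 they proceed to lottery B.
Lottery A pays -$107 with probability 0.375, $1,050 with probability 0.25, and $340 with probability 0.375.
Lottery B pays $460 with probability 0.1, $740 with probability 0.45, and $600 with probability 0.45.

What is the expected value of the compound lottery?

$385.77

EV(A) = 0.375 × (-107) + 0.25 × 1050 + 0.375 × 340 = -40.125 + 262.5 + 127.5 = 349.875
EV(B) = 0.1 × 460 + 0.45 × 740 + 0.45 × 600 = 46 + 333 + 270 = 649
Overall = 0.88 × 349.875 + 0.12 × 649 = 307.89 + 77.88 = 385.77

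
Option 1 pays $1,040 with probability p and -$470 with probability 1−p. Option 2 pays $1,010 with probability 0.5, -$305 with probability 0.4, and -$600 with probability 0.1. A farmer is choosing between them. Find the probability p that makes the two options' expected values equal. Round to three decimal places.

EV(Option 2) = 0.5 × 1010 + 0.4 × (-305) + 0.1 × (-600) = 505 − 122 − 60 = 323
p·1040 + (1−p)·(-470) = 323
1510p − 470 = 323
p = (323 + 470) / 1510

p = 0.525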